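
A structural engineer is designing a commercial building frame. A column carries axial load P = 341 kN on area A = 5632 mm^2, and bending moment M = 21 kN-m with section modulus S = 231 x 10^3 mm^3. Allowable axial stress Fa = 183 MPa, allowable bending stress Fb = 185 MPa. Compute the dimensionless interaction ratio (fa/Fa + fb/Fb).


f_a = P / A = 341000.0 / 5632 = 60.5469 MPa
f_b = M / S = 21000000.0 / 231000.0 = 90.9091 MPa
Ratio = f_a / Fa + f_b / Fb
= 60.5469 / 183 + 90.9091 / 185
= 0.8223 (dimensionless)

0.8223 (dimensionless)


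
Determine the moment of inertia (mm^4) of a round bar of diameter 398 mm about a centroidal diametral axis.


r = d / 2 = 398 / 2 = 199.0 mm
I = pi * r^4 / 4 = pi * 199.0^4 / 4
= 1231692188.23 mm^4

1231692188.23 mm^4


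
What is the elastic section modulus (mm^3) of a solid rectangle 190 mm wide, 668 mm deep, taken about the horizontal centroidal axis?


S = b * h^2 / 6
= 190 * 668^2 / 6
= 190 * 446224 / 6
= 14130426.67 mm^3

14130426.67 mm^3


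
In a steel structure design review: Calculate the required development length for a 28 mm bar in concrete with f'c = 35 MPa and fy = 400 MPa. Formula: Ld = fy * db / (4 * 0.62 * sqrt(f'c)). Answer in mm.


Ld = (fy * db) / (4 * 0.62 * sqrt(f'c))
= (400 * 28) / (4 * 0.62 * sqrt(35))
= 11200 / 14.6719
= 763.37 mm

763.37 mm


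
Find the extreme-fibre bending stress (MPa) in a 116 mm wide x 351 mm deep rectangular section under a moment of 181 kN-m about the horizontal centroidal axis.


I = b * h^3 / 12 = 116 * 351^3 / 12 = 418020993.0 mm^4
y = h / 2 = 351 / 2 = 175.5 mm
M = 181 kN-m = 181000000.0 N-mm
sigma = M * y / I = 181000000.0 * 175.5 / 418020993.0
= 75.99 MPa

75.99 MPa


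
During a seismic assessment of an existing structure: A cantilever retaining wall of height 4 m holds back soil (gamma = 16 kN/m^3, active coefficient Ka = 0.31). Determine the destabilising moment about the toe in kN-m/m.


Pa = 0.5 * Ka * gamma * H^2
= 0.5 * 0.31 * 16 * 4^2
= 39.68 kN/m
Arm = H / 3 = 4 / 3 = 1.3333 m
Mo = Pa * arm = Pa * H / 3 = 39.68 * 4 / 3 = 52.9067 kN-m/m

52.9067 kN-m/m


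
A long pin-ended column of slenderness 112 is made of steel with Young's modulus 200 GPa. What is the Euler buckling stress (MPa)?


sigma_cr = pi^2 * E / lambda^2
= 9.8696 * 200000.0 / 112^2
= 9.8696 * 200000.0 / 12544
= 157.3598 MPa

157.3598 MPa


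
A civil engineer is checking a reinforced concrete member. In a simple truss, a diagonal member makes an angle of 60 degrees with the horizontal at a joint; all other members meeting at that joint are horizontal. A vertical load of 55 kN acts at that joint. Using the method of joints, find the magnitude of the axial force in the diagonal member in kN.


At the joint, only the diagonal has a vertical component, so vertical equilibrium gives:
F * sin(60) = 55
F = 55 / sin(60)
= 55 / 0.866025
= 63.51 kN

63.51 kN


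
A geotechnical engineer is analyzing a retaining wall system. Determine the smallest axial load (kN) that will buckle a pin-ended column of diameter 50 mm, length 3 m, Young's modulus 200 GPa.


I = pi * d^4 / 64 = 306796.16 mm^4
L = 3000.0 mm
P_cr = pi^2 * E * I / L^2
= 9.8696 * 200000.0 * 306796.16 / 3000.0^2
= 67287.93 N = 67.2879 kN

67.2879 kN


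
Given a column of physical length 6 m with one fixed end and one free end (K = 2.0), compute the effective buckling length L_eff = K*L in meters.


L_eff = K * L
= 2.0 * 6
= 12.0 m

12.0 m


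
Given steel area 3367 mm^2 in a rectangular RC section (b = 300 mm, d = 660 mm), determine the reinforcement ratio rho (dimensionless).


rho = As / (b * d)
= 3367 / (300 * 660)
= 3367 / 198000
= 0.017005 (dimensionless)

0.017005 (dimensionless)


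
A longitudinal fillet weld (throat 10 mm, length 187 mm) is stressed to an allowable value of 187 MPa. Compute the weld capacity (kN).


Strength = throat * length * allowable stress
= 10 * 187 * 187 N
= 349690 N
= 349.69 kN

349.69 kN


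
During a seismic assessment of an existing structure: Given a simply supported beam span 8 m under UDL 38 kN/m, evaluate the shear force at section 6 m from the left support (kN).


R_A = w * L / 2 = 38 * 8 / 2 = 152.0 kN
V(x) = R_A - w * x = 152.0 - 38 * 6
= -76.0 kN

-76.0 kN


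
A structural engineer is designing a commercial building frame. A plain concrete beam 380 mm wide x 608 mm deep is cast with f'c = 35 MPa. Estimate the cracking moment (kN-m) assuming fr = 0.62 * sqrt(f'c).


fr = 0.62 * sqrt(35) = 0.62 * 5.9161 = 3.668 MPa
I = 380 * 608^3 / 12 = 7117264213.33 mm^4
y_t = 304.0 mm
M_cr = fr * I / y_t = 3.668 * 7117264213.33 / 304.0 N-mm
= 85.8747 kN-m

85.8747 kN-m


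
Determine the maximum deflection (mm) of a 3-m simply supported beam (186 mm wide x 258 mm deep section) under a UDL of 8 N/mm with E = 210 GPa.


I = 186 * 258^3 / 12 = 266189436.0 mm^4
L = 3000.0 mm, w = 8 N/mm, E = 210000.0 MPa
delta = 5 * w * L^4 / (384 * E * I)
= 5 * 8 * 3000.0^4 / (384 * 210000.0 * 266189436.0)
= 0.1509 mm

0.1509 mm


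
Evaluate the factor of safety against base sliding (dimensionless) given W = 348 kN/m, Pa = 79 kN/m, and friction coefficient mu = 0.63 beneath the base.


Resisting force = mu * W = 0.63 * 348 = 219.24 kN/m
FOS = Resisting / Driving = 219.24 / 79
= 2.7752 (dimensionless)

2.7752 (dimensionless)


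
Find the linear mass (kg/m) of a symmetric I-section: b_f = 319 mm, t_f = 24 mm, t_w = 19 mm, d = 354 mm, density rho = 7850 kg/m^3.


A_flanges = 2 * 319 * 24 = 15312 mm^2
A_web = (354 - 2 * 24) * 19 = 5814 mm^2
A_total = 15312 + 5814 = 21126 mm^2 = 0.021126 m^2
Weight = rho * A = 7850 * 0.021126 = 165.8391 kg/m

165.8391 kg/m


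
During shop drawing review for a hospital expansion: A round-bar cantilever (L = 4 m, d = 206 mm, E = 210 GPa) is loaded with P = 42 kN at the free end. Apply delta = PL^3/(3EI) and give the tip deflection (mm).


I = pi * d^4 / 64 = pi * 206^4 / 64 = 88397255.23 mm^4
L = 4000.0 mm, P = 42000.0 N, E = 210000.0 MPa
delta = P * L^3 / (3 * E * I)
= 42000.0 * 4000.0^3 / (3 * 210000.0 * 88397255.23)
= 48.267 mm

48.267 mm


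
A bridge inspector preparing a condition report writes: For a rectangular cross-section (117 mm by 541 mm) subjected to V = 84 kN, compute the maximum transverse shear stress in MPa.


A = b * h = 117 * 541 = 63297 mm^2
V = 84 kN = 84000.0 N
tau_max = 1.5 * V / A = 1.5 * 84000.0 / 63297
= 1.9906 MPa

1.9906 MPa


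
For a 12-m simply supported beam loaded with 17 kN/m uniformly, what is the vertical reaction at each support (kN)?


Total load = w * L = 17 * 12 = 204 kN
By symmetry, each reaction R = total / 2 = 204 / 2 = 102.0 kN

102.0 kN


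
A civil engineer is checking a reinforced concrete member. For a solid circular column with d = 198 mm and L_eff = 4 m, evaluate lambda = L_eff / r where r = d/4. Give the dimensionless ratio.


Radius of gyration r = d / 4 = 198 / 4 = 49.5 mm
L_eff = 4000.0 mm
Slenderness ratio = L / r = 4000.0 / 49.5 = 80.81 (dimensionless)

80.81 (dimensionless)


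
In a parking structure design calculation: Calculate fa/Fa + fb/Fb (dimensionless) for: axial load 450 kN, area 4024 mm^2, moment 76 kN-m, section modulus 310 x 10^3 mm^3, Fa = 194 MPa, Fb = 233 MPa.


f_a = P / A = 450000.0 / 4024 = 111.829 MPa
f_b = M / S = 76000000.0 / 310000.0 = 245.1613 MPa
Ratio = f_a / Fa + f_b / Fb
= 111.829 / 194 + 245.1613 / 233
= 1.6286 (dimensionless)

1.6286 (dimensionless)


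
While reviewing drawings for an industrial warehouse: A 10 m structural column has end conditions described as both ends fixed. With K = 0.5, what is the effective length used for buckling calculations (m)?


L_eff = K * L
= 0.5 * 10
= 5.0 m

5.0 m


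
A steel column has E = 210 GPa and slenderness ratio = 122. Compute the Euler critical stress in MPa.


sigma_cr = pi^2 * E / lambda^2
= 9.8696 * 210000.0 / 122^2
= 9.8696 * 210000.0 / 14884
= 139.2513 MPa

139.2513 MPa


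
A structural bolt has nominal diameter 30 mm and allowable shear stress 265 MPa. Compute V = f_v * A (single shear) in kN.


A = pi * d^2 / 4 = pi * 30^2 / 4 = 706.8583 mm^2
V = f_v * A / 1000 = 265 * 706.8583 / 1000
= 187.3175 kN

187.3175 kN


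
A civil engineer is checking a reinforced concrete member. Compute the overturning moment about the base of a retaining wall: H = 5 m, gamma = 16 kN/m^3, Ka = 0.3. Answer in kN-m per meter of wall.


Pa = 0.5 * Ka * gamma * H^2
= 0.5 * 0.3 * 16 * 5^2
= 60.0 kN/m
Arm = H / 3 = 5 / 3 = 1.6667 m
Mo = Pa * arm = Pa * H / 3 = 60.0 * 5 / 3 = 100.0 kN-m/m

100.0 kN-m/m


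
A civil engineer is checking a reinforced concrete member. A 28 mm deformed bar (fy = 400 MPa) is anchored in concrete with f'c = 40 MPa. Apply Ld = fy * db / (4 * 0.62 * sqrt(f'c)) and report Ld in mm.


Ld = (fy * db) / (4 * 0.62 * sqrt(f'c))
= (400 * 28) / (4 * 0.62 * sqrt(40))
= 11200 / 15.6849
= 714.06 mm

714.06 mm


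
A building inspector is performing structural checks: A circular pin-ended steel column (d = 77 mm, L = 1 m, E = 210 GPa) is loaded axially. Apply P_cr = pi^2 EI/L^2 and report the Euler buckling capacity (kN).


I = pi * d^4 / 64 = 1725570.86 mm^4
L = 1000.0 mm
P_cr = pi^2 * E * I / L^2
= 9.8696 * 210000.0 * 1725570.86 / 1000.0^2
= 3576447.38 N = 3576.4474 kN

3576.4474 kN


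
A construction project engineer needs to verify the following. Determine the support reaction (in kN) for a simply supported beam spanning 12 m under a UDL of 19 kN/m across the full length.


Total load = w * L = 19 * 12 = 228 kN
By symmetry, each reaction R = total / 2 = 228 / 2 = 114.0 kN

114.0 kN


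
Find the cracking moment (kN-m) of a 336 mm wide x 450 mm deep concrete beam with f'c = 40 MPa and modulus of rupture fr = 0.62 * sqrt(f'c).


fr = 0.62 * sqrt(40) = 0.62 * 6.3246 = 3.9212 MPa
I = 336 * 450^3 / 12 = 2551500000.0 mm^4
y_t = 225.0 mm
M_cr = fr * I / y_t = 3.9212 * 2551500000.0 / 225.0 N-mm
= 44.4667 kN-m

44.4667 kN-m


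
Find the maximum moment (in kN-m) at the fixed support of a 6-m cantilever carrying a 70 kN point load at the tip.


For a cantilever with a point load at the free end:
M_max = P * L = 70 * 6 = 420 kN-m

420 kN-m


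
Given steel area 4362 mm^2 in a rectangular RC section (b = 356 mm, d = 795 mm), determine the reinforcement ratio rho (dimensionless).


rho = As / (b * d)
= 4362 / (356 * 795)
= 4362 / 283020
= 0.015412 (dimensionless)

0.015412 (dimensionless)


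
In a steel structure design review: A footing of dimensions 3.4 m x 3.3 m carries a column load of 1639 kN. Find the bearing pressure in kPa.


A = 3.4 * 3.3 = 11.22 m^2
q = P / A = 1639 / 11.22
= 146.0784 kPa

146.0784 kPa


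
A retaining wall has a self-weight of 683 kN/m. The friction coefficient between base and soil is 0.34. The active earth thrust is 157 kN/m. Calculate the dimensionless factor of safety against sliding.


Resisting force = mu * W = 0.34 * 683 = 232.22 kN/m
FOS = Resisting / Driving = 232.22 / 157
= 1.4791 (dimensionless)

1.4791 (dimensionless)


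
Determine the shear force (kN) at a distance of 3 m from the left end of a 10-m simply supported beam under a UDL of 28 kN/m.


R_A = w * L / 2 = 28 * 10 / 2 = 140.0 kN
V(x) = R_A - w * x = 140.0 - 28 * 3
= 56.0 kN

56.0 kN


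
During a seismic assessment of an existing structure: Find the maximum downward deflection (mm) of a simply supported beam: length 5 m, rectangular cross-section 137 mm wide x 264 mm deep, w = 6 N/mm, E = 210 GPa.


I = 137 * 264^3 / 12 = 210063744.0 mm^4
L = 5000.0 mm, w = 6 N/mm, E = 210000.0 MPa
delta = 5 * w * L^4 / (384 * E * I)
= 5 * 6 * 5000.0^4 / (384 * 210000.0 * 210063744.0)
= 1.1069 mm

1.1069 mm


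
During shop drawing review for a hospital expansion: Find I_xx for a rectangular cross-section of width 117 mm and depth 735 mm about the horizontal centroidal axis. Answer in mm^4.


I = b * h^3 / 12
= 117 * 735^3 / 12
= 117 * 397065375 / 12
= 3871387406.25 mm^4

3871387406.25 mm^4


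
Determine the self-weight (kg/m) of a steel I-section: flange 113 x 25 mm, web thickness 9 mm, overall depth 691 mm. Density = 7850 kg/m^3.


A_flanges = 2 * 113 * 25 = 5650 mm^2
A_web = (691 - 2 * 25) * 9 = 5769 mm^2
A_total = 5650 + 5769 = 11419 mm^2 = 0.011419 m^2
Weight = rho * A = 7850 * 0.011419 = 89.6392 kg/m

89.6392 kg/m


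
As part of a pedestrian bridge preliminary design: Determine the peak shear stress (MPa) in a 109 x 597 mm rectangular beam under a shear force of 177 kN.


A = b * h = 109 * 597 = 65073 mm^2
V = 177 kN = 177000.0 N
tau_max = 1.5 * V / A = 1.5 * 177000.0 / 65073
= 4.08 MPa

4.08 MPa


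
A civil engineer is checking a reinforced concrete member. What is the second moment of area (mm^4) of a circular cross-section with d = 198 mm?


r = d / 2 = 198 / 2 = 99.0 mm
I = pi * r^4 / 4 = pi * 99.0^4 / 4
= 75445034.2 mm^4

75445034.2 mm^4


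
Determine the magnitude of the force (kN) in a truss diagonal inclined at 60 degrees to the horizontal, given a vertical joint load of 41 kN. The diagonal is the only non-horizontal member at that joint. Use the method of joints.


At the joint, only the diagonal has a vertical component, so vertical equilibrium gives:
F * sin(60) = 41
F = 41 / sin(60)
= 41 / 0.866025
= 47.34 kN

47.34 kN


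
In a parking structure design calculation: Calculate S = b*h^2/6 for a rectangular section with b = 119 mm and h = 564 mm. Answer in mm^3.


S = b * h^2 / 6
= 119 * 564^2 / 6
= 119 * 318096 / 6
= 6308904.0 mm^3

6308904.0 mm^3


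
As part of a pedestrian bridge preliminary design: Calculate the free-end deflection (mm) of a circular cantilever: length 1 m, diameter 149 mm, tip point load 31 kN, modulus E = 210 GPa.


I = pi * d^4 / 64 = pi * 149^4 / 64 = 24194406.46 mm^4
L = 1000.0 mm, P = 31000.0 N, E = 210000.0 MPa
delta = P * L^3 / (3 * E * I)
= 31000.0 * 1000.0^3 / (3 * 210000.0 * 24194406.46)
= 2.0338 mm

2.0338 mm


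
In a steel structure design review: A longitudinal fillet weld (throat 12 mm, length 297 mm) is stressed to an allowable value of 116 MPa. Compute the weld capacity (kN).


Strength = throat * length * allowable stress
= 12 * 297 * 116 N
= 413424 N
= 413.42 kN

413.42 kN


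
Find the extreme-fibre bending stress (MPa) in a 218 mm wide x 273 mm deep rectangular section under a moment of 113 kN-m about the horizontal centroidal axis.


I = b * h^3 / 12 = 218 * 273^3 / 12 = 369626575.5 mm^4
y = h / 2 = 273 / 2 = 136.5 mm
M = 113 kN-m = 113000000.0 N-mm
sigma = M * y / I = 113000000.0 * 136.5 / 369626575.5
= 41.73 MPa

41.73 MPa


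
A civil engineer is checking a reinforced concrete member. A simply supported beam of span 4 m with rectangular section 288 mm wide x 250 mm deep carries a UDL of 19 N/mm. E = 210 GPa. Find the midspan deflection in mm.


I = 288 * 250^3 / 12 = 375000000.0 mm^4
L = 4000.0 mm, w = 19 N/mm, E = 210000.0 MPa
delta = 5 * w * L^4 / (384 * E * I)
= 5 * 19 * 4000.0^4 / (384 * 210000.0 * 375000000.0)
= 0.8042 mm

0.8042 mm


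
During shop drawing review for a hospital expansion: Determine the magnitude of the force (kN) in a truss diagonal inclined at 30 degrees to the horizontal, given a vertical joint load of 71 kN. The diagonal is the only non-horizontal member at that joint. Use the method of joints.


At the joint, only the diagonal has a vertical component, so vertical equilibrium gives:
F * sin(30) = 71
F = 71 / sin(30)
= 71 / 0.5
= 142.0 kN

142.0 kN


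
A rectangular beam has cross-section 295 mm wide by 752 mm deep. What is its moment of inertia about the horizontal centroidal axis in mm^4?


I = b * h^3 / 12
= 295 * 752^3 / 12
= 295 * 425259008 / 12
= 10454283946.67 mm^4

10454283946.67 mm^4


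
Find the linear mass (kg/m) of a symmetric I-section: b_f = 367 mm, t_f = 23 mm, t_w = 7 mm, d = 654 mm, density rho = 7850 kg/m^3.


A_flanges = 2 * 367 * 23 = 16882 mm^2
A_web = (654 - 2 * 23) * 7 = 4256 mm^2
A_total = 16882 + 4256 = 21138 mm^2 = 0.021138 m^2
Weight = rho * A = 7850 * 0.021138 = 165.9333 kg/m

165.9333 kg/m


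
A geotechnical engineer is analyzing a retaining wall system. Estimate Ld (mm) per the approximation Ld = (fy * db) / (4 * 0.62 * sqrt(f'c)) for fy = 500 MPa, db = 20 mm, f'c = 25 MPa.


Ld = (fy * db) / (4 * 0.62 * sqrt(f'c))
= (500 * 20) / (4 * 0.62 * sqrt(25))
= 10000 / 12.4
= 806.45 mm

806.45 mm


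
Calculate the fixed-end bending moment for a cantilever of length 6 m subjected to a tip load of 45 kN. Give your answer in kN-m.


For a cantilever with a point load at the free end:
M_max = P * L = 45 * 6 = 270 kN-m

270 kN-m


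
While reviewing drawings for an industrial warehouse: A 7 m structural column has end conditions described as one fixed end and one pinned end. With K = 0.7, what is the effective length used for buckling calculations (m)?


L_eff = K * L
= 0.7 * 7
= 4.9 m

4.9 m


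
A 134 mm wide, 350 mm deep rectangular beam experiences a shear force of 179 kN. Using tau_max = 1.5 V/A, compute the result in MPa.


A = b * h = 134 * 350 = 46900 mm^2
V = 179 kN = 179000.0 N
tau_max = 1.5 * V / A = 1.5 * 179000.0 / 46900
= 5.7249 MPa

5.7249 MPa


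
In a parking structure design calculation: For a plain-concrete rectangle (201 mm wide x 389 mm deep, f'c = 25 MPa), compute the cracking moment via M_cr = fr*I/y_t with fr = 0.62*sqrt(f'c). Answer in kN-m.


fr = 0.62 * sqrt(25) = 0.62 * 5.0 = 3.1 MPa
I = 201 * 389^3 / 12 = 985969805.75 mm^4
y_t = 194.5 mm
M_cr = fr * I / y_t = 3.1 * 985969805.75 / 194.5 N-mm
= 15.7147 kN-m

15.7147 kN-m


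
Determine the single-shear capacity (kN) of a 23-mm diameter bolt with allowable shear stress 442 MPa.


A = pi * d^2 / 4 = pi * 23^2 / 4 = 415.4756 mm^2
V = f_v * A / 1000 = 442 * 415.4756 / 1000
= 183.6402 kN

183.6402 kN


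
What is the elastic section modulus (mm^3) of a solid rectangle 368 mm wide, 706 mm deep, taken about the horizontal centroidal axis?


S = b * h^2 / 6
= 368 * 706^2 / 6
= 368 * 498436 / 6
= 30570741.33 mm^3

30570741.33 mm^3


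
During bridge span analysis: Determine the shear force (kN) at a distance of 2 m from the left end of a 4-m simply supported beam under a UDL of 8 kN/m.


R_A = w * L / 2 = 8 * 4 / 2 = 16.0 kN
V(x) = R_A - w * x = 16.0 - 8 * 2
= 0.0 kN

0.0 kN


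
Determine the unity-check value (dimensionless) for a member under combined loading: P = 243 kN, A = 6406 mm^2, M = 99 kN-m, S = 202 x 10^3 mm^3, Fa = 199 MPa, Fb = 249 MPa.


f_a = P / A = 243000.0 / 6406 = 37.9332 MPa
f_b = M / S = 99000000.0 / 202000.0 = 490.099 MPa
Ratio = f_a / Fa + f_b / Fb
= 37.9332 / 199 + 490.099 / 249
= 2.1589 (dimensionless)

2.1589 (dimensionless)


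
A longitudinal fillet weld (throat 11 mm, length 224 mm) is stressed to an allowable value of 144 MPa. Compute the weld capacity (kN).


Strength = throat * length * allowable stress
= 11 * 224 * 144 N
= 354816 N
= 354.82 kN

354.82 kN


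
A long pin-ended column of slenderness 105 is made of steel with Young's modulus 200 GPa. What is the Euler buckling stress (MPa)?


sigma_cr = pi^2 * E / lambda^2
= 9.8696 * 200000.0 / 105^2
= 9.8696 * 200000.0 / 11025
= 179.0404 MPa

179.0404 MPa


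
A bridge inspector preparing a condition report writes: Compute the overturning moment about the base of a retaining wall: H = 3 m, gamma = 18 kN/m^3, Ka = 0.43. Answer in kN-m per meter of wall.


Pa = 0.5 * Ka * gamma * H^2
= 0.5 * 0.43 * 18 * 3^2
= 34.83 kN/m
Arm = H / 3 = 3 / 3 = 1.0 m
Mo = Pa * arm = Pa * H / 3 = 34.83 * 3 / 3 = 34.83 kN-m/m

34.83 kN-m/m


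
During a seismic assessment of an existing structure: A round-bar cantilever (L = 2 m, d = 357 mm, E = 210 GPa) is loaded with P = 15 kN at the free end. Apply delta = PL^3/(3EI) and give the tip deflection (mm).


I = pi * d^4 / 64 = pi * 357^4 / 64 = 797338552.09 mm^4
L = 2000.0 mm, P = 15000.0 N, E = 210000.0 MPa
delta = P * L^3 / (3 * E * I)
= 15000.0 * 2000.0^3 / (3 * 210000.0 * 797338552.09)
= 0.2389 mm

0.2389 mm


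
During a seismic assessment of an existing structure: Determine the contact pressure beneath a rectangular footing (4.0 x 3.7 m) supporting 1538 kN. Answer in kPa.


A = 4.0 * 3.7 = 14.8 m^2
q = P / A = 1538 / 14.8
= 103.9189 kPa

103.9189 kPa


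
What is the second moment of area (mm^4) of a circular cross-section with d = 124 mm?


r = d / 2 = 124 / 2 = 62.0 mm
I = pi * r^4 / 4 = pi * 62.0^4 / 4
= 11605307.16 mm^4

11605307.16 mm^4


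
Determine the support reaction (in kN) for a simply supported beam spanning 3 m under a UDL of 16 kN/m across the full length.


Total load = w * L = 16 * 3 = 48 kN
By symmetry, each reaction R = total / 2 = 48 / 2 = 24.0 kN

24.0 kN


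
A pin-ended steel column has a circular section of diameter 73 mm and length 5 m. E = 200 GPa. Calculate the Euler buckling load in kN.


I = pi * d^4 / 64 = 1393995.4 mm^4
L = 5000.0 mm
P_cr = pi^2 * E * I / L^2
= 9.8696 * 200000.0 * 1393995.4 / 5000.0^2
= 110065.46 N = 110.0655 kN

110.0655 kN


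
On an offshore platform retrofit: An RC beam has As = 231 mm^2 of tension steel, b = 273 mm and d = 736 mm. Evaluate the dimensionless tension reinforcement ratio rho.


rho = As / (b * d)
= 231 / (273 * 736)
= 231 / 200928
= 0.00115 (dimensionless)

0.00115 (dimensionless)


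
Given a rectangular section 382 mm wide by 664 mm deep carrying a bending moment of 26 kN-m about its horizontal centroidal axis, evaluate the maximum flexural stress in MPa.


I = b * h^3 / 12 = 382 * 664^3 / 12 = 9319365717.33 mm^4
y = h / 2 = 664 / 2 = 332.0 mm
M = 26 kN-m = 26000000.0 N-mm
sigma = M * y / I = 26000000.0 * 332.0 / 9319365717.33
= 0.93 MPa

0.93 MPa


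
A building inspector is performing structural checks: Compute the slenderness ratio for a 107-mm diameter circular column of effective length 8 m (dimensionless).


Radius of gyration r = d / 4 = 107 / 4 = 26.75 mm
L_eff = 8000.0 mm
Slenderness ratio = L / r = 8000.0 / 26.75 = 299.07 (dimensionless)

299.07 (dimensionless)


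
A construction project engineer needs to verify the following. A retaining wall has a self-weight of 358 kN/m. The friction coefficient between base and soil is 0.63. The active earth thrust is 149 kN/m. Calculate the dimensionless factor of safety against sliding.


Resisting force = mu * W = 0.63 * 358 = 225.54 kN/m
FOS = Resisting / Driving = 225.54 / 149
= 1.5137 (dimensionless)

1.5137 (dimensionless)


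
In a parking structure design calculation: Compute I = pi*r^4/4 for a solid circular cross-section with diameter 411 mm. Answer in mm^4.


r = d / 2 = 411 / 2 = 205.5 mm
I = pi * r^4 / 4 = pi * 205.5^4 / 4
= 1400674384.04 mm^4

1400674384.04 mm^4


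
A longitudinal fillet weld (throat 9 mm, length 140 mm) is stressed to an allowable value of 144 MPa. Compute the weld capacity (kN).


Strength = throat * length * allowable stress
= 9 * 140 * 144 N
= 181440 N
= 181.44 kN

181.44 kN


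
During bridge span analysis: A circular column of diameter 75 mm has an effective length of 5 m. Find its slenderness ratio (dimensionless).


Radius of gyration r = d / 4 = 75 / 4 = 18.75 mm
L_eff = 5000.0 mm
Slenderness ratio = L / r = 5000.0 / 18.75 = 266.67 (dimensionless)

266.67 (dimensionless)


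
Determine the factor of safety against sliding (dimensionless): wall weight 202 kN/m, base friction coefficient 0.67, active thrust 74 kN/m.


Resisting force = mu * W = 0.67 * 202 = 135.34 kN/m
FOS = Resisting / Driving = 135.34 / 74
= 1.8289 (dimensionless)

1.8289 (dimensionless)


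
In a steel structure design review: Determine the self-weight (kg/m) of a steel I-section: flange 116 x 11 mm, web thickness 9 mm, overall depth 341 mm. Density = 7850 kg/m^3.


A_flanges = 2 * 116 * 11 = 2552 mm^2
A_web = (341 - 2 * 11) * 9 = 2871 mm^2
A_total = 2552 + 2871 = 5423 mm^2 = 0.005423 m^2
Weight = rho * A = 7850 * 0.005423 = 42.5705 kg/m

42.5705 kg/m


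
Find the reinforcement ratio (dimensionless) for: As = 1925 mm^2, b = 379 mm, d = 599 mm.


rho = As / (b * d)
= 1925 / (379 * 599)
= 1925 / 227021
= 0.008479 (dimensionless)

0.008479 (dimensionless)


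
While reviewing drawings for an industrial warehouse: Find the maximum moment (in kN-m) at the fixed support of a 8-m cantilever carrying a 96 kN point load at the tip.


For a cantilever with a point load at the free end:
M_max = P * L = 96 * 8 = 768 kN-m

768 kN-m


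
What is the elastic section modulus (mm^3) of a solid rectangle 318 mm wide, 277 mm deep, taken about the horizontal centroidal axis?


S = b * h^2 / 6
= 318 * 277^2 / 6
= 318 * 76729 / 6
= 4066637.0 mm^3

4066637.0 mm^3


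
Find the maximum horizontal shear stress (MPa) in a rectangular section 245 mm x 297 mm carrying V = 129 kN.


A = b * h = 245 * 297 = 72765 mm^2
V = 129 kN = 129000.0 N
tau_max = 1.5 * V / A = 1.5 * 129000.0 / 72765
= 2.6592 MPa

2.6592 MPa


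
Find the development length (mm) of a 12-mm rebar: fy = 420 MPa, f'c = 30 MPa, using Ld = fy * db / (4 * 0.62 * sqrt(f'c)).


Ld = (fy * db) / (4 * 0.62 * sqrt(f'c))
= (420 * 12) / (4 * 0.62 * sqrt(30))
= 5040 / 13.5835
= 371.04 mm

371.04 mm


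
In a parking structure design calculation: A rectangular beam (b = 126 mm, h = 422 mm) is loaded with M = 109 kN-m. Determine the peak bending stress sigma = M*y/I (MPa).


I = b * h^3 / 12 = 126 * 422^3 / 12 = 789090204.0 mm^4
y = h / 2 = 422 / 2 = 211.0 mm
M = 109 kN-m = 109000000.0 N-mm
sigma = M * y / I = 109000000.0 * 211.0 / 789090204.0
= 29.15 MPa

29.15 MPa


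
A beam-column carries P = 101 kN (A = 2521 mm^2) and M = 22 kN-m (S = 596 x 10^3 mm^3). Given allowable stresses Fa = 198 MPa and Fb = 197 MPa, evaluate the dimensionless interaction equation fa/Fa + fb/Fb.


f_a = P / A = 101000.0 / 2521 = 40.0635 MPa
f_b = M / S = 22000000.0 / 596000.0 = 36.9128 MPa
Ratio = f_a / Fa + f_b / Fb
= 40.0635 / 198 + 36.9128 / 197
= 0.3897 (dimensionless)

0.3897 (dimensionless)


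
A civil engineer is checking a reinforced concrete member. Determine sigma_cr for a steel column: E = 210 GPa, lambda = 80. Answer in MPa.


sigma_cr = pi^2 * E / lambda^2
= 9.8696 * 210000.0 / 80^2
= 9.8696 * 210000.0 / 6400
= 323.8464 MPa

323.8464 MPa


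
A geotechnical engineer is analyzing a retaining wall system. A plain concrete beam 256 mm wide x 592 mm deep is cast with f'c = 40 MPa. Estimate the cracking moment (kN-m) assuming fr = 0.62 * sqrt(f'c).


fr = 0.62 * sqrt(40) = 0.62 * 6.3246 = 3.9212 MPa
I = 256 * 592^3 / 12 = 4426126677.33 mm^4
y_t = 296.0 mm
M_cr = fr * I / y_t = 3.9212 * 4426126677.33 / 296.0 N-mm
= 58.6346 kN-m

58.6346 kN-m


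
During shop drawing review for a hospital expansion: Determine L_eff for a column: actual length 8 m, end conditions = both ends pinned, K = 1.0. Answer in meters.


L_eff = K * L
= 1.0 * 8
= 8.0 m

8.0 m


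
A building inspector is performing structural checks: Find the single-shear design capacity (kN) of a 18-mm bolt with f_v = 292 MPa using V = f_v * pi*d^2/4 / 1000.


A = pi * d^2 / 4 = pi * 18^2 / 4 = 254.469 mm^2
V = f_v * A / 1000 = 292 * 254.469 / 1000
= 74.3049 kN

74.3049 kN


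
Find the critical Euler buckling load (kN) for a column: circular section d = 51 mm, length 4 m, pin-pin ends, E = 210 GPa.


I = pi * d^4 / 64 = 332086.03 mm^4
L = 4000.0 mm
P_cr = pi^2 * E * I / L^2
= 9.8696 * 210000.0 * 332086.03 / 4000.0^2
= 43017.95 N = 43.0179 kN

43.0179 kN


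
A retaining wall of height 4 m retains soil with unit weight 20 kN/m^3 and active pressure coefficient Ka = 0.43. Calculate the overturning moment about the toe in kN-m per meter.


Pa = 0.5 * Ka * gamma * H^2
= 0.5 * 0.43 * 20 * 4^2
= 68.8 kN/m
Arm = H / 3 = 4 / 3 = 1.3333 m
Mo = Pa * arm = Pa * H / 3 = 68.8 * 4 / 3 = 91.7333 kN-m/m

91.7333 kN-m/m


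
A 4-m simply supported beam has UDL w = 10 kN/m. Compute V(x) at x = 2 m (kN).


R_A = w * L / 2 = 10 * 4 / 2 = 20.0 kN
V(x) = R_A - w * x = 20.0 - 10 * 2
= 0.0 kN

0.0 kN


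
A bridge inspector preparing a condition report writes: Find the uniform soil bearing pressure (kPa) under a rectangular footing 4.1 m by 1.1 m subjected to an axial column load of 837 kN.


A = 4.1 * 1.1 = 4.51 m^2
q = P / A = 837 / 4.51
= 185.5876 kPa

185.5876 kPa


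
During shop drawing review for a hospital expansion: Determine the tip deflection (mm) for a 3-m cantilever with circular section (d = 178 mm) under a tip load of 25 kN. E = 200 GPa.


I = pi * d^4 / 64 = pi * 178^4 / 64 = 49277640.85 mm^4
L = 3000.0 mm, P = 25000.0 N, E = 200000.0 MPa
delta = P * L^3 / (3 * E * I)
= 25000.0 * 3000.0^3 / (3 * 200000.0 * 49277640.85)
= 22.8298 mm

22.8298 mm


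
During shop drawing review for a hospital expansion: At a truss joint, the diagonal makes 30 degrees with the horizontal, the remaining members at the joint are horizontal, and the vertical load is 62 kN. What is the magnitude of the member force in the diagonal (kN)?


At the joint, only the diagonal has a vertical component, so vertical equilibrium gives:
F * sin(30) = 62
F = 62 / sin(30)
= 62 / 0.5
= 124.0 kN

124.0 kN


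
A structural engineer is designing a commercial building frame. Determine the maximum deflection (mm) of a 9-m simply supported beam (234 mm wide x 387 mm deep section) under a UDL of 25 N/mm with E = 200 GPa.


I = 234 * 387^3 / 12 = 1130231758.5 mm^4
L = 9000.0 mm, w = 25 N/mm, E = 200000.0 MPa
delta = 5 * w * L^4 / (384 * E * I)
= 5 * 25 * 9000.0^4 / (384 * 200000.0 * 1130231758.5)
= 9.4482 mm

9.4482 mm


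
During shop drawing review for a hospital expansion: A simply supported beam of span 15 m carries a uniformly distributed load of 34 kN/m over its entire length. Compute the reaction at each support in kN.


Total load = w * L = 34 * 15 = 510 kN
By symmetry, each reaction R = total / 2 = 510 / 2 = 255.0 kN

255.0 kN


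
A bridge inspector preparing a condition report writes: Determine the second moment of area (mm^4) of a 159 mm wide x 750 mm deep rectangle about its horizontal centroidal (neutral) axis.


I = b * h^3 / 12
= 159 * 750^3 / 12
= 159 * 421875000 / 12
= 5589843750.0 mm^4

5589843750.0 mm^4


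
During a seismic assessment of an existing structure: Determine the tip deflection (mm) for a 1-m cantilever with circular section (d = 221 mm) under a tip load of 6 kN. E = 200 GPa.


I = pi * d^4 / 64 = pi * 221^4 / 64 = 117095173.24 mm^4
L = 1000.0 mm, P = 6000.0 N, E = 200000.0 MPa
delta = P * L^3 / (3 * E * I)
= 6000.0 * 1000.0^3 / (3 * 200000.0 * 117095173.24)
= 0.0854 mm

0.0854 mm


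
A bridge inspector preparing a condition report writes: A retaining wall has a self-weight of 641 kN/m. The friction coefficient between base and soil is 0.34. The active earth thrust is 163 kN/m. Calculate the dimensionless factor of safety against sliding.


Resisting force = mu * W = 0.34 * 641 = 217.94 kN/m
FOS = Resisting / Driving = 217.94 / 163
= 1.3371 (dimensionless)

1.3371 (dimensionless)


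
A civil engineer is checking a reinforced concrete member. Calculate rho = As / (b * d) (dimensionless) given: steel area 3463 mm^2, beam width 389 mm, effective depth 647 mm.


rho = As / (b * d)
= 3463 / (389 * 647)
= 3463 / 251683
= 0.013759 (dimensionless)

0.013759 (dimensionless)


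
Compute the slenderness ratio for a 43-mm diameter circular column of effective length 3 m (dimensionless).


Radius of gyration r = d / 4 = 43 / 4 = 10.75 mm
L_eff = 3000.0 mm
Slenderness ratio = L / r = 3000.0 / 10.75 = 279.07 (dimensionless)

279.07 (dimensionless)


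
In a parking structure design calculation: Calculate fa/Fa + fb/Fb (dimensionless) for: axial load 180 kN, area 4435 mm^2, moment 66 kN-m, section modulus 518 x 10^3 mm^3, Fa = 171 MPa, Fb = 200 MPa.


f_a = P / A = 180000.0 / 4435 = 40.5862 MPa
f_b = M / S = 66000000.0 / 518000.0 = 127.4131 MPa
Ratio = f_a / Fa + f_b / Fb
= 40.5862 / 171 + 127.4131 / 200
= 0.8744 (dimensionless)

0.8744 (dimensionless)


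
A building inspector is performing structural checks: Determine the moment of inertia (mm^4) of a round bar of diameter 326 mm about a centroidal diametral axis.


r = d / 2 = 326 / 2 = 163.0 mm
I = pi * r^4 / 4 = pi * 163.0^4 / 4
= 554421800.61 mm^4

554421800.61 mm^4


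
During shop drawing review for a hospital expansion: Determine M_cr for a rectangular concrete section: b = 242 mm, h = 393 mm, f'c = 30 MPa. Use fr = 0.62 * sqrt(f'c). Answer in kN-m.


fr = 0.62 * sqrt(30) = 0.62 * 5.4772 = 3.3959 MPa
I = 242 * 393^3 / 12 = 1224085549.5 mm^4
y_t = 196.5 mm
M_cr = fr * I / y_t = 3.3959 * 1224085549.5 / 196.5 N-mm
= 21.1544 kN-m

21.1544 kN-m


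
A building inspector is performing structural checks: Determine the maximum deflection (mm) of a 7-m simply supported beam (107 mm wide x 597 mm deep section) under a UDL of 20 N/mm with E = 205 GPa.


I = 107 * 597^3 / 12 = 1897254209.25 mm^4
L = 7000.0 mm, w = 20 N/mm, E = 205000.0 MPa
delta = 5 * w * L^4 / (384 * E * I)
= 5 * 20 * 7000.0^4 / (384 * 205000.0 * 1897254209.25)
= 1.6076 mm

1.6076 mm


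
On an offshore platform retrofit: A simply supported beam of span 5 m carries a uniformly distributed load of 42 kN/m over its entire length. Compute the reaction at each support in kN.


Total load = w * L = 42 * 5 = 210 kN
By symmetry, each reaction R = total / 2 = 210 / 2 = 105.0 kN

105.0 kN


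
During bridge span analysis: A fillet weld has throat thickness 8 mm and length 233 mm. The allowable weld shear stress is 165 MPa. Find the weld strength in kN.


Strength = throat * length * allowable stress
= 8 * 233 * 165 N
= 307560 N
= 307.56 kN

307.56 kN


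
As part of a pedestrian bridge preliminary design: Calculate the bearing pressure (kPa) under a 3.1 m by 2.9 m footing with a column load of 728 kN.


A = 3.1 * 2.9 = 8.99 m^2
q = P / A = 728 / 8.99
= 80.9789 kPa

80.9789 kPa


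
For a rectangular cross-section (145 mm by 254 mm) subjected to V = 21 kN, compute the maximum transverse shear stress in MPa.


A = b * h = 145 * 254 = 36830 mm^2
V = 21 kN = 21000.0 N
tau_max = 1.5 * V / A = 1.5 * 21000.0 / 36830
= 0.8553 MPa

0.8553 MPa


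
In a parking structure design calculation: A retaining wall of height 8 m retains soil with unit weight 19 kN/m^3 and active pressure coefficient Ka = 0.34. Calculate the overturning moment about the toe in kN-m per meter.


Pa = 0.5 * Ka * gamma * H^2
= 0.5 * 0.34 * 19 * 8^2
= 206.72 kN/m
Arm = H / 3 = 8 / 3 = 2.6667 m
Mo = Pa * arm = Pa * H / 3 = 206.72 * 8 / 3 = 551.2533 kN-m/m

551.2533 kN-m/m


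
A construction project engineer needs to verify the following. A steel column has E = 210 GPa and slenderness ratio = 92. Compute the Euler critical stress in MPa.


sigma_cr = pi^2 * E / lambda^2
= 9.8696 * 210000.0 / 92^2
= 9.8696 * 210000.0 / 8464
= 244.8744 MPa

244.8744 MPa


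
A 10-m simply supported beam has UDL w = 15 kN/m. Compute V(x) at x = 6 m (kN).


R_A = w * L / 2 = 15 * 10 / 2 = 75.0 kN
V(x) = R_A - w * x = 75.0 - 15 * 6
= -15.0 kN

-15.0 kN


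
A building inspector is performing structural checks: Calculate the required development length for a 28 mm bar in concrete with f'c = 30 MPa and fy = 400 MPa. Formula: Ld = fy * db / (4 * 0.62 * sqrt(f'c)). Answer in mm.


Ld = (fy * db) / (4 * 0.62 * sqrt(f'c))
= (400 * 28) / (4 * 0.62 * sqrt(30))
= 11200 / 13.5835
= 824.53 mm

824.53 mm


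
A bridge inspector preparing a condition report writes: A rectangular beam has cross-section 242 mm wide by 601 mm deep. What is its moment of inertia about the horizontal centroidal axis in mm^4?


I = b * h^3 / 12
= 242 * 601^3 / 12
= 242 * 217081801 / 12
= 4377816320.17 mm^4

4377816320.17 mm^4


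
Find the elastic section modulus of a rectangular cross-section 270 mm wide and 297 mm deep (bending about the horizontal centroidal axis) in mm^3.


S = b * h^2 / 6
= 270 * 297^2 / 6
= 270 * 88209 / 6
= 3969405.0 mm^3

3969405.0 mm^3


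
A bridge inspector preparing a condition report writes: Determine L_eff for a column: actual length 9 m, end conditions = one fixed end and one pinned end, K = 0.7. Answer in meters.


L_eff = K * L
= 0.7 * 9
= 6.3 m

6.3 m


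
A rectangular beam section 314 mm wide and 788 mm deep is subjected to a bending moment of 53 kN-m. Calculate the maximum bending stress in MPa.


I = b * h^3 / 12 = 314 * 788^3 / 12 = 12803451317.33 mm^4
y = h / 2 = 788 / 2 = 394.0 mm
M = 53 kN-m = 53000000.0 N-mm
sigma = M * y / I = 53000000.0 * 394.0 / 12803451317.33
= 1.63 MPa

1.63 MPa


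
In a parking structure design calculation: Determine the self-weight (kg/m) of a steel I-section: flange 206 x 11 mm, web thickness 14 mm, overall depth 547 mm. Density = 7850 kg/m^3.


A_flanges = 2 * 206 * 11 = 4532 mm^2
A_web = (547 - 2 * 11) * 14 = 7350 mm^2
A_total = 4532 + 7350 = 11882 mm^2 = 0.011882 m^2
Weight = rho * A = 7850 * 0.011882 = 93.2737 kg/m

93.2737 kg/m


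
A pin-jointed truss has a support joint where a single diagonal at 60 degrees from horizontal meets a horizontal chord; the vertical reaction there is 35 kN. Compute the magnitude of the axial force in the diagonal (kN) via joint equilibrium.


At the joint, only the diagonal has a vertical component, so vertical equilibrium gives:
F * sin(60) = 35
F = 35 / sin(60)
= 35 / 0.866025
= 40.41 kN

40.41 kN


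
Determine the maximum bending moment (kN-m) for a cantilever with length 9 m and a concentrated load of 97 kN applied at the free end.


For a cantilever with a point load at the free end:
M_max = P * L = 97 * 9 = 873 kN-m

873 kN-m


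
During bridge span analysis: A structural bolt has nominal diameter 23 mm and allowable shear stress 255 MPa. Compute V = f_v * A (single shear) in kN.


A = pi * d^2 / 4 = pi * 23^2 / 4 = 415.4756 mm^2
V = f_v * A / 1000 = 255 * 415.4756 / 1000
= 105.9463 kN

105.9463 kN


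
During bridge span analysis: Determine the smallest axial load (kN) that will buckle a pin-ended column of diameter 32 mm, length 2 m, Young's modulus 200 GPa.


I = pi * d^4 / 64 = 51471.85 mm^4
L = 2000.0 mm
P_cr = pi^2 * E * I / L^2
= 9.8696 * 200000.0 * 51471.85 / 2000.0^2
= 25400.34 N = 25.4003 kN

25.4003 kN


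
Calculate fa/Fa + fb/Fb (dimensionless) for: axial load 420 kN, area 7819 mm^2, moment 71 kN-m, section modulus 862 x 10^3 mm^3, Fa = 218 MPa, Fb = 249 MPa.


f_a = P / A = 420000.0 / 7819 = 53.7153 MPa
f_b = M / S = 71000000.0 / 862000.0 = 82.3666 MPa
Ratio = f_a / Fa + f_b / Fb
= 53.7153 / 218 + 82.3666 / 249
= 0.5772 (dimensionless)

0.5772 (dimensionless)


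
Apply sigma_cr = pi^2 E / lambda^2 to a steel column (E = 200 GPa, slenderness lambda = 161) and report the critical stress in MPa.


sigma_cr = pi^2 * E / lambda^2
= 9.8696 * 200000.0 / 161^2
= 9.8696 * 200000.0 / 25921
= 76.1514 MPa

76.1514 MPa


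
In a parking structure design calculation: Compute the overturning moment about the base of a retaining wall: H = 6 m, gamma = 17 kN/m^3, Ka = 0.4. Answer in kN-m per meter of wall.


Pa = 0.5 * Ka * gamma * H^2
= 0.5 * 0.4 * 17 * 6^2
= 122.4 kN/m
Arm = H / 3 = 6 / 3 = 2.0 m
Mo = Pa * arm = Pa * H / 3 = 122.4 * 6 / 3 = 244.8 kN-m/m

244.8 kN-m/m


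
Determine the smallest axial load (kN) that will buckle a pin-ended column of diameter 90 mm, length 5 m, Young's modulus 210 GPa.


I = pi * d^4 / 64 = 3220623.34 mm^4
L = 5000.0 mm
P_cr = pi^2 * E * I / L^2
= 9.8696 * 210000.0 * 3220623.34 / 5000.0^2
= 267004.74 N = 267.0047 kN

267.0047 kN


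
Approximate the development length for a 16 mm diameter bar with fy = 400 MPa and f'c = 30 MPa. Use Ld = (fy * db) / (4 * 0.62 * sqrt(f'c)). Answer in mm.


Ld = (fy * db) / (4 * 0.62 * sqrt(f'c))
= (400 * 16) / (4 * 0.62 * sqrt(30))
= 6400 / 13.5835
= 471.16 mm

471.16 mm


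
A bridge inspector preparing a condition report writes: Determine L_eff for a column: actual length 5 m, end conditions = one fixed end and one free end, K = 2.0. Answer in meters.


L_eff = K * L
= 2.0 * 5
= 10.0 m

10.0 m


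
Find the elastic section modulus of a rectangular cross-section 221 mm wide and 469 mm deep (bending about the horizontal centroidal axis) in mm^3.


S = b * h^2 / 6
= 221 * 469^2 / 6
= 221 * 219961 / 6
= 8101896.83 mm^3

8101896.83 mm^3
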